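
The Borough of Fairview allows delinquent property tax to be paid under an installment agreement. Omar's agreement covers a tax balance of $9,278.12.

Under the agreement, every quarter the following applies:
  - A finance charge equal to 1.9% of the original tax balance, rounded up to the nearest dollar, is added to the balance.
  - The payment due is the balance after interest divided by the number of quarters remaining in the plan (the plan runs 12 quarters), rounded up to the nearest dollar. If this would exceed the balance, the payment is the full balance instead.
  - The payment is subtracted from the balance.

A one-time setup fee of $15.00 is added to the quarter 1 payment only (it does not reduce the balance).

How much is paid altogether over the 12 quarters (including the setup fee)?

$11,417.12

Quarter 1: opening $9,278.12; interest $177.00 → $9,455.12; payment $788.00 (+ $15.00 fee); balance $8,667.12
Quarter 2: opening $8,667.12; interest $177.00 → $8,844.12; payment $805.00; balance $8,039.12
Quarter 3: opening $8,039.12; interest $177.00 → $8,216.12; payment $822.00; balance $7,394.12
Quarter 4: opening $7,394.12; interest $177.00 → $7,571.12; payment $842.00; balance $6,729.12
Quarter 5: opening $6,729.12; interest $177.00 → $6,906.12; payment $864.00; balance $6,042.12
Quarter 6: opening $6,042.12; interest $177.00 → $6,219.12; payment $889.00; balance $5,330.12
Quarter 7: opening $5,330.12; interest $177.00 → $5,507.12; payment $918.00; balance $4,589.12
Quarter 8: opening $4,589.12; interest $177.00 → $4,766.12; payment $954.00; balance $3,812.12
Quarter 9: opening $3,812.12; interest $177.00 → $3,989.12; payment $998.00; balance $2,991.12
Quarter 10: opening $2,991.12; interest $177.00 → $3,168.12; payment $1,057.00; balance $2,111.12
Quarter 11: opening $2,111.12; interest $177.00 → $2,288.12; payment $1,145.00; balance $1,143.12
Quarter 12: opening $1,143.12; interest $177.00 → $1,320.12; payment $1,320.12; balance $0.00
Total paid: $11,417.12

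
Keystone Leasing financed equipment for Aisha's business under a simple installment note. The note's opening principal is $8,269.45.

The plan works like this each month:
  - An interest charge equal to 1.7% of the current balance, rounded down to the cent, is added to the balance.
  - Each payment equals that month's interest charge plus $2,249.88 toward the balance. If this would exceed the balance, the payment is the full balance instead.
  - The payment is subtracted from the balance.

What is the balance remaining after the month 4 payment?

Month 1: opening $8,269.45; interest $140.58 → $8,410.03; payment $2,390.46; balance $6,019.57
Month 2: opening $6,019.57; interest $102.33 → $6,121.90; payment $2,352.21; balance $3,769.69
Month 3: opening $3,769.69; interest $64.08 → $3,833.77; payment $2,313.96; balance $1,519.81
Month 4: opening $1,519.81; interest $25.83 → $1,545.64; payment $1,545.64; balance $0.00

$0.00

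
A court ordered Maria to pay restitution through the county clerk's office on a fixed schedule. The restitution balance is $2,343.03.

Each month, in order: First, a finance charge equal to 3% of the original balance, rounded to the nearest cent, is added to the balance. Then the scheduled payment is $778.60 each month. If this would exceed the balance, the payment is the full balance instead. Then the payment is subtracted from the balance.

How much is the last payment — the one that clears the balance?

Month 1: opening $2,343.03; interest $70.29 → $2,413.32; payment $778.60; balance $1,634.72
Month 2: opening $1,634.72; interest $70.29 → $1,705.01; payment $778.60; balance $926.41
Month 3: opening $926.41; interest $70.29 → $996.70; payment $778.60; balance $218.10
Month 4: opening $218.10; interest $70.29 → $288.39; payment $288.39; balance $0.00

$288.39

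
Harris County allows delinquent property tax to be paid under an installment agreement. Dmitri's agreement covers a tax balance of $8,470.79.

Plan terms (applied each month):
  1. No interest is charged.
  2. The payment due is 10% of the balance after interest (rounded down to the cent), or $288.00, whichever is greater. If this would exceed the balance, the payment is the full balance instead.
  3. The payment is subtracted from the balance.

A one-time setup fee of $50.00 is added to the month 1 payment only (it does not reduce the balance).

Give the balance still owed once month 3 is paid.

$6,175.22

Month 1: opening $8,470.79; payment $847.07 (+ $50.00 fee); balance $7,623.72
Month 2: opening $7,623.72; payment $762.37; balance $6,861.35
Month 3: opening $6,861.35; payment $686.13; balance $6,175.22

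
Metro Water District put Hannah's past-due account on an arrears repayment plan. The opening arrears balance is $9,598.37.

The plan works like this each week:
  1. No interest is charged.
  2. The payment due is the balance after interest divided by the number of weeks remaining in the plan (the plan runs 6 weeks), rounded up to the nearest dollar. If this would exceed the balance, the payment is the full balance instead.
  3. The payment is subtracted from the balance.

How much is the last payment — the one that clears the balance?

Week 1: opening $9,598.37; payment $1,600.00; balance $7,998.37
Week 2: opening $7,998.37; payment $1,600.00; balance $6,398.37
Week 3: opening $6,398.37; payment $1,600.00; balance $4,798.37
Week 4: opening $4,798.37; payment $1,600.00; balance $3,198.37
Week 5: opening $3,198.37; payment $1,600.00; balance $1,598.37
Week 6: opening $1,598.37; payment $1,598.37; balance $0.00

$1,598.37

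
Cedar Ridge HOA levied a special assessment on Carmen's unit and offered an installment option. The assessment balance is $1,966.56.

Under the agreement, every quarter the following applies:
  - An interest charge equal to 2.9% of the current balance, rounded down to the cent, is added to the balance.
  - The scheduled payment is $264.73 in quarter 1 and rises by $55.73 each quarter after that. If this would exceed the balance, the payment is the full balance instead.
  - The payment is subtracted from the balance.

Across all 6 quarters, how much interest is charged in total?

# | Opening | Interest | Payment | End bal
1 | $1,966.56 | $57.03 | $264.73 | $1,758.86
2 | $1,758.86 | $51.00 | $320.46 | $1,489.40
3 | $1,489.40 | $43.19 | $376.19 | $1,156.40
4 | $1,156.40 | $33.53 | $431.92 | $758.01
5 | $758.01 | $21.98 | $487.65 | $292.34
6 | $292.34 | $8.47 | $300.81 | $0.00
Total interest: $57.03 + $51.00 + $43.19 + $33.53 + $21.98 + $8.47 = $215.20

$215.20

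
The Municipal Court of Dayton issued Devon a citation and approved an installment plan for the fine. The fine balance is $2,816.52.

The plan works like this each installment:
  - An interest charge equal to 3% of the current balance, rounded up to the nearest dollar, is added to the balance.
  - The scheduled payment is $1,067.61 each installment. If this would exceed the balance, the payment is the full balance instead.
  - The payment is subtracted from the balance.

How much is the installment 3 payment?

Installment 1: $2,816.52 +$85.00 interest = $2,901.52; pay $1,067.61 → $1,833.91
Installment 2: $1,833.91 +$56.00 interest = $1,889.91; pay $1,067.61 → $822.30
Installment 3: $822.30 +$25.00 interest = $847.30; pay $847.30 → $0.00

$847.30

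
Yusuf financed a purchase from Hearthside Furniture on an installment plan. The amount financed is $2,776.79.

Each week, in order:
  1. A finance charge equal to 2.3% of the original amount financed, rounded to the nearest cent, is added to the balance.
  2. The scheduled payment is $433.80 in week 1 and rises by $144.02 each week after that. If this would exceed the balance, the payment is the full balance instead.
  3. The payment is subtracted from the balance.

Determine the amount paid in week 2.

# | Opening | Interest | Payment | End bal
1 | $2,776.79 | $63.87 | $433.80 | $2,406.86
2 | $2,406.86 | $63.87 | $577.82 | $1,892.91

$577.82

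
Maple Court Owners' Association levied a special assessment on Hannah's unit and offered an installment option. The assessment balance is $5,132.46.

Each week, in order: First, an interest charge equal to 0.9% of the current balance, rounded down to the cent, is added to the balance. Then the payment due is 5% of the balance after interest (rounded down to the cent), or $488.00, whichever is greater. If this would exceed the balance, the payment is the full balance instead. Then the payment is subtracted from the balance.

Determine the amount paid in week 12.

# | Opening | Interest | Payment | End bal
1 | $5,132.46 | $46.19 | $488.00 | $4,690.65
2 | $4,690.65 | $42.21 | $488.00 | $4,244.86
3 | $4,244.86 | $38.20 | $488.00 | $3,795.06
4 | $3,795.06 | $34.15 | $488.00 | $3,341.21
5 | $3,341.21 | $30.07 | $488.00 | $2,883.28
6 | $2,883.28 | $25.94 | $488.00 | $2,421.22
7 | $2,421.22 | $21.79 | $488.00 | $1,955.01
8 | $1,955.01 | $17.59 | $488.00 | $1,484.60
9 | $1,484.60 | $13.36 | $488.00 | $1,009.96
10 | $1,009.96 | $9.08 | $488.00 | $531.04
11 | $531.04 | $4.77 | $488.00 | $47.81
12 | $47.81 | $0.43 | $48.24 | $0.00

$48.24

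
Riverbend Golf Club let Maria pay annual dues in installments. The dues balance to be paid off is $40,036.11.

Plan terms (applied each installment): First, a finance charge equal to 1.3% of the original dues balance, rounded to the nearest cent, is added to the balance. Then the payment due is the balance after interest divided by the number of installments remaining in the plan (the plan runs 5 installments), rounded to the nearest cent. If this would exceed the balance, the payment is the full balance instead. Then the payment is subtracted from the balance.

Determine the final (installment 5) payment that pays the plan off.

Installment 1: opening $40,036.11; interest $520.47 → $40,556.58; payment $8,111.32; balance $32,445.26
Installment 2: opening $32,445.26; interest $520.47 → $32,965.73; payment $8,241.43; balance $24,724.30
Installment 3: opening $24,724.30; interest $520.47 → $25,244.77; payment $8,414.92; balance $16,829.85
Installment 4: opening $16,829.85; interest $520.47 → $17,350.32; payment $8,675.16; balance $8,675.16
Installment 5: opening $8,675.16; interest $520.47 → $9,195.63; payment $9,195.63; balance $0.00

$9,195.63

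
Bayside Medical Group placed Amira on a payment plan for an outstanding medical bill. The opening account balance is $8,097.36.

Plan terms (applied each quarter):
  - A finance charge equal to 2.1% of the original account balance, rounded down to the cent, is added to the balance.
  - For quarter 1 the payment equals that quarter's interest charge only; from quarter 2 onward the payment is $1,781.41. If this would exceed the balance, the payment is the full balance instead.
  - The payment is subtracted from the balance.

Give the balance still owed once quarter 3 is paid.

Quarter 1: opening $8,097.36; interest $170.04 → $8,267.40; payment $170.04; balance $8,097.36
Quarter 2: opening $8,097.36; interest $170.04 → $8,267.40; payment $1,781.41; balance $6,485.99
Quarter 3: opening $6,485.99; interest $170.04 → $6,656.03; payment $1,781.41; balance $4,874.62

$4,874.62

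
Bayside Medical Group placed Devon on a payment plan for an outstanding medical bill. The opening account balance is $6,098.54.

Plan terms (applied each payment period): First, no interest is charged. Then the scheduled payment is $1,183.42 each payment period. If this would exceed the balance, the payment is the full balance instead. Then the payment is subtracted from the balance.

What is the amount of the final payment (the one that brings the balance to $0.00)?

Payment period 1: $6,098.54 − $1,183.42 → $4,915.12
Payment period 2: $4,915.12 − $1,183.42 → $3,731.70
Payment period 3: $3,731.70 − $1,183.42 → $2,548.28
Payment period 4: $2,548.28 − $1,183.42 → $1,364.86
Payment period 5: $1,364.86 − $1,183.42 → $181.44
Payment period 6: $181.44 − $181.44 → $0.00

$181.44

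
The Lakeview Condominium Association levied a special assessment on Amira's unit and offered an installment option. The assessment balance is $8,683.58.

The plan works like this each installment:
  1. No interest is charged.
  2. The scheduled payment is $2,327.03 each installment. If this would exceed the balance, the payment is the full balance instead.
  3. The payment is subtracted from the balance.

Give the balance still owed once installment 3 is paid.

$1,702.49

Installment 1: $8,683.58 − $2,327.03 → $6,356.55
Installment 2: $6,356.55 − $2,327.03 → $4,029.52
Installment 3: $4,029.52 − $2,327.03 → $1,702.49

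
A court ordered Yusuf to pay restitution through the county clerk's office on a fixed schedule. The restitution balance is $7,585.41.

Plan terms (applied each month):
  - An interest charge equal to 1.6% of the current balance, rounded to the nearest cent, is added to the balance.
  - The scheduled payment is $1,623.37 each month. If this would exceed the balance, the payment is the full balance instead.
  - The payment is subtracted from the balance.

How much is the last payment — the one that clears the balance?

Month 1: $7,585.41 +$121.37 interest = $7,706.78; pay $1,623.37 → $6,083.41
Month 2: $6,083.41 +$97.33 interest = $6,180.74; pay $1,623.37 → $4,557.37
Month 3: $4,557.37 +$72.92 interest = $4,630.29; pay $1,623.37 → $3,006.92
Month 4: $3,006.92 +$48.11 interest = $3,055.03; pay $1,623.37 → $1,431.66
Month 5: $1,431.66 +$22.91 interest = $1,454.57; pay $1,454.57 → $0.00

$1,454.57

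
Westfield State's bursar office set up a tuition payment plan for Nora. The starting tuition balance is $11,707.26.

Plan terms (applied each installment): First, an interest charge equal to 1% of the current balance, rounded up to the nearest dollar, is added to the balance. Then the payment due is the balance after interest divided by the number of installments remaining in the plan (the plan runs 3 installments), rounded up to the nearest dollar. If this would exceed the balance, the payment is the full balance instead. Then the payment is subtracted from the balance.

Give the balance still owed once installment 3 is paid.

$0.00

Installment 1: $11,707.26 +$118.00 interest = $11,825.26; pay $3,942.00 → $7,883.26
Installment 2: $7,883.26 +$79.00 interest = $7,962.26; pay $3,982.00 → $3,980.26
Installment 3: $3,980.26 +$40.00 interest = $4,020.26; pay $4,020.26 → $0.00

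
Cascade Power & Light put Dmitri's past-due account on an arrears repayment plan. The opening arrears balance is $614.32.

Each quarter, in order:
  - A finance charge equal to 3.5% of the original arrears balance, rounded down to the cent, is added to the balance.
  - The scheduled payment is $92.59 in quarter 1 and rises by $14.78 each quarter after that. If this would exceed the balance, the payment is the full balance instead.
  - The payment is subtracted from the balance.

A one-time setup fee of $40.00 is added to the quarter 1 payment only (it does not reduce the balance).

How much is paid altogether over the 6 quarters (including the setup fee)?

Quarter 1: $614.32 +$21.50 interest = $635.82; pay $92.59 (+ $40.00 fee) → $543.23
Quarter 2: $543.23 +$21.50 interest = $564.73; pay $107.37 → $457.36
Quarter 3: $457.36 +$21.50 interest = $478.86; pay $122.15 → $356.71
Quarter 4: $356.71 +$21.50 interest = $378.21; pay $136.93 → $241.28
Quarter 5: $241.28 +$21.50 interest = $262.78; pay $151.71 → $111.07
Quarter 6: $111.07 +$21.50 interest = $132.57; pay $132.57 → $0.00
Total paid: $783.32

$783.32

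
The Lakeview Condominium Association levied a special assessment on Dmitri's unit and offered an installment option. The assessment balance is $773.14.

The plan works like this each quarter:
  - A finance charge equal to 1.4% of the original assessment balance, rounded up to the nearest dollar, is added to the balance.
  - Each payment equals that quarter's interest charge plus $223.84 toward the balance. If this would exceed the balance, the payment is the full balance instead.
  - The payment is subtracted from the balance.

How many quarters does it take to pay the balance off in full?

4

Quarter 1: opening $773.14; interest $11.00 → $784.14; payment $234.84; balance $549.30
Quarter 2: opening $549.30; interest $11.00 → $560.30; payment $234.84; balance $325.46
Quarter 3: opening $325.46; interest $11.00 → $336.46; payment $234.84; balance $101.62
Quarter 4: opening $101.62; interest $11.00 → $112.62; payment $112.62; balance $0.00
Balance reaches $0.00 in quarter 4.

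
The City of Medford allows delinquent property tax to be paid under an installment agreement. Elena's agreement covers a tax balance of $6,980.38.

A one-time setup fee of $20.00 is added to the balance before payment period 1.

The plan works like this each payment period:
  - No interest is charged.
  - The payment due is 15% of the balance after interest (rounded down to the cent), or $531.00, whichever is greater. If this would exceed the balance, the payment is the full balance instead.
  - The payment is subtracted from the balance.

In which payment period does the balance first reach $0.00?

11

Payment period 1: opening $7,000.38; payment $1,050.05; balance $5,950.33
Payment period 2: opening $5,950.33; payment $892.54; balance $5,057.79
Payment period 3: opening $5,057.79; payment $758.66; balance $4,299.13
Payment period 4: opening $4,299.13; payment $644.86; balance $3,654.27
Payment period 5: opening $3,654.27; payment $548.14; balance $3,106.13
Payment period 6: opening $3,106.13; payment $531.00; balance $2,575.13
Payment period 7: opening $2,575.13; payment $531.00; balance $2,044.13
Payment period 8: opening $2,044.13; payment $531.00; balance $1,513.13
Payment period 9: opening $1,513.13; payment $531.00; balance $982.13
Payment period 10: opening $982.13; payment $531.00; balance $451.13
Payment period 11: opening $451.13; payment $451.13; balance $0.00
Balance reaches $0.00 in payment period 11.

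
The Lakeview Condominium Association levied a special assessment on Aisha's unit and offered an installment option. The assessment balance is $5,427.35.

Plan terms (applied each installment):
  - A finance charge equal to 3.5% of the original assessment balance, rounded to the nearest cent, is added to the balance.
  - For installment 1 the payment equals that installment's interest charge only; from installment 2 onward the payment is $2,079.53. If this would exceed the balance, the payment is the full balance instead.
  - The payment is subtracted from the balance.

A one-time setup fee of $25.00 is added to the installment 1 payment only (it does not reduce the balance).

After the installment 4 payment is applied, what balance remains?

$0.00

Installment 1: $5,427.35 +$189.96 interest = $5,617.31; pay $189.96 (+ $25.00 fee) → $5,427.35
Installment 2: $5,427.35 +$189.96 interest = $5,617.31; pay $2,079.53 → $3,537.78
Installment 3: $3,537.78 +$189.96 interest = $3,727.74; pay $2,079.53 → $1,648.21
Installment 4: $1,648.21 +$189.96 interest = $1,838.17; pay $1,838.17 → $0.00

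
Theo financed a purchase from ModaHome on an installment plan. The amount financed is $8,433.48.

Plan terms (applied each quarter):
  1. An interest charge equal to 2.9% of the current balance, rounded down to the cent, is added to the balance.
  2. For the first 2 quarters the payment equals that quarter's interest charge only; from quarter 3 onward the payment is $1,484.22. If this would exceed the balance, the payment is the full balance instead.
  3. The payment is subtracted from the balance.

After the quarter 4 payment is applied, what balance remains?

Quarter 1: $8,433.48 +$244.57 interest = $8,678.05; pay $244.57 → $8,433.48
Quarter 2: $8,433.48 +$244.57 interest = $8,678.05; pay $244.57 → $8,433.48
Quarter 3: $8,433.48 +$244.57 interest = $8,678.05; pay $1,484.22 → $7,193.83
Quarter 4: $7,193.83 +$208.62 interest = $7,402.45; pay $1,484.22 → $5,918.23

$5,918.23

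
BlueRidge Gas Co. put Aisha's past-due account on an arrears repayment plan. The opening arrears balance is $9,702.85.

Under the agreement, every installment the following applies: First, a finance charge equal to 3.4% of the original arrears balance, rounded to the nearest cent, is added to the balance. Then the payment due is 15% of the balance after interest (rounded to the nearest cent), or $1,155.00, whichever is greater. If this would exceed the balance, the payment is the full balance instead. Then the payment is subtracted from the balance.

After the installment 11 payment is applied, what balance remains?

$79.33

Installment 1: $9,702.85 +$329.90 interest = $10,032.75; pay $1,504.91 → $8,527.84
Installment 2: $8,527.84 +$329.90 interest = $8,857.74; pay $1,328.66 → $7,529.08
Installment 3: $7,529.08 +$329.90 interest = $7,858.98; pay $1,178.85 → $6,680.13
Installment 4: $6,680.13 +$329.90 interest = $7,010.03; pay $1,155.00 → $5,855.03
Installment 5: $5,855.03 +$329.90 interest = $6,184.93; pay $1,155.00 → $5,029.93
Installment 6: $5,029.93 +$329.90 interest = $5,359.83; pay $1,155.00 → $4,204.83
Installment 7: $4,204.83 +$329.90 interest = $4,534.73; pay $1,155.00 → $3,379.73
Installment 8: $3,379.73 +$329.90 interest = $3,709.63; pay $1,155.00 → $2,554.63
Installment 9: $2,554.63 +$329.90 interest = $2,884.53; pay $1,155.00 → $1,729.53
Installment 10: $1,729.53 +$329.90 interest = $2,059.43; pay $1,155.00 → $904.43
Installment 11: $904.43 +$329.90 interest = $1,234.33; pay $1,155.00 → $79.33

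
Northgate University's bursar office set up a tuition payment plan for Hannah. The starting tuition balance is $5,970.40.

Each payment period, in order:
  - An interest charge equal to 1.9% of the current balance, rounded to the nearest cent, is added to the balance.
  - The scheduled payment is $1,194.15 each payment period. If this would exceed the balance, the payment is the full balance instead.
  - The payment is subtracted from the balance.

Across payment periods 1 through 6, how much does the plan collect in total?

$6,335.10

# | Opening | Interest | Payment | End bal
1 | $5,970.40 | $113.44 | $1,194.15 | $4,889.69
2 | $4,889.69 | $92.90 | $1,194.15 | $3,788.44
3 | $3,788.44 | $71.98 | $1,194.15 | $2,666.27
4 | $2,666.27 | $50.66 | $1,194.15 | $1,522.78
5 | $1,522.78 | $28.93 | $1,194.15 | $357.56
6 | $357.56 | $6.79 | $364.35 | $0.00
Total paid: $6,335.10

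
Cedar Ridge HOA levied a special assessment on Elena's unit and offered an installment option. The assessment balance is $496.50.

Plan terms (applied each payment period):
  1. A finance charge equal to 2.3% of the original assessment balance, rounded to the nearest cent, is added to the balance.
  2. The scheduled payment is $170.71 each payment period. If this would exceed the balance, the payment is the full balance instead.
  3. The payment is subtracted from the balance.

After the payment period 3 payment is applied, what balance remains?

Payment period 1: opening $496.50; interest $11.42 → $507.92; payment $170.71; balance $337.21
Payment period 2: opening $337.21; interest $11.42 → $348.63; payment $170.71; balance $177.92
Payment period 3: opening $177.92; interest $11.42 → $189.34; payment $170.71; balance $18.63

$18.63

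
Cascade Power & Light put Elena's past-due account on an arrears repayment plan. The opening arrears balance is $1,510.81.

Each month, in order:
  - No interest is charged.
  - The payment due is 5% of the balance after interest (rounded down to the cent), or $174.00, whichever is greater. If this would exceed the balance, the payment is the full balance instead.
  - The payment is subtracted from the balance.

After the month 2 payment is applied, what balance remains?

# | Opening | Payment | End bal
1 | $1,510.81 | $174.00 | $1,336.81
2 | $1,336.81 | $174.00 | $1,162.81

$1,162.81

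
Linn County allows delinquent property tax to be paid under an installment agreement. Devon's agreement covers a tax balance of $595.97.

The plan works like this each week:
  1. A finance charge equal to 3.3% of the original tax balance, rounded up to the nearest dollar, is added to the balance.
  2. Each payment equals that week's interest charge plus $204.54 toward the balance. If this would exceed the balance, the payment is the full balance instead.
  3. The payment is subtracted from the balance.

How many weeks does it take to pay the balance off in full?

Week 1: $595.97 +$20.00 interest = $615.97; pay $224.54 → $391.43
Week 2: $391.43 +$20.00 interest = $411.43; pay $224.54 → $186.89
Week 3: $186.89 +$20.00 interest = $206.89; pay $206.89 → $0.00
Balance reaches $0.00 in week 3.

3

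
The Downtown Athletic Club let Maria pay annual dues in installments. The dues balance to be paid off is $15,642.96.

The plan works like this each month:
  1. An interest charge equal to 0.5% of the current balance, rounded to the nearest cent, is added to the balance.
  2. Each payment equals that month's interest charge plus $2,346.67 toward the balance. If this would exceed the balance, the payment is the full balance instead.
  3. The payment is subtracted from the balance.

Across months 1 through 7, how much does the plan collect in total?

$15,944.05

Month 1: opening $15,642.96; interest $78.21 → $15,721.17; payment $2,424.88; balance $13,296.29
Month 2: opening $13,296.29; interest $66.48 → $13,362.77; payment $2,413.15; balance $10,949.62
Month 3: opening $10,949.62; interest $54.75 → $11,004.37; payment $2,401.42; balance $8,602.95
Month 4: opening $8,602.95; interest $43.01 → $8,645.96; payment $2,389.68; balance $6,256.28
Month 5: opening $6,256.28; interest $31.28 → $6,287.56; payment $2,377.95; balance $3,909.61
Month 6: opening $3,909.61; interest $19.55 → $3,929.16; payment $2,366.22; balance $1,562.94
Month 7: opening $1,562.94; interest $7.81 → $1,570.75; payment $1,570.75; balance $0.00
Total paid: $15,944.05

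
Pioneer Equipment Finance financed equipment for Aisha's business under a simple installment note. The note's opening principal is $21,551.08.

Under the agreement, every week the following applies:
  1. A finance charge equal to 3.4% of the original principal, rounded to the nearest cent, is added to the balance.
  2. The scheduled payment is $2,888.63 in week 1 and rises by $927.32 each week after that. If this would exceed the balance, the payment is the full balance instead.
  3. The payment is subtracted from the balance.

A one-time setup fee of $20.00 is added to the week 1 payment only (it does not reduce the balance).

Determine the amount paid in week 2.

$3,815.95

Week 1: opening $21,551.08; interest $732.74 → $22,283.82; payment $2,888.63 (+ $20.00 fee); balance $19,395.19
Week 2: opening $19,395.19; interest $732.74 → $20,127.93; payment $3,815.95; balance $16,311.98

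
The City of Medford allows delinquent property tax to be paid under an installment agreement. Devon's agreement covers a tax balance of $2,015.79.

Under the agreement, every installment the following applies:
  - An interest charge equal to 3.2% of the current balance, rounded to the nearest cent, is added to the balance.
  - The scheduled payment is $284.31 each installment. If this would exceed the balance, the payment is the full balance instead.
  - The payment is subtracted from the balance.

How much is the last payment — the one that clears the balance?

$48.79

Installment 1: opening $2,015.79; interest $64.51 → $2,080.30; payment $284.31; balance $1,795.99
Installment 2: opening $1,795.99; interest $57.47 → $1,853.46; payment $284.31; balance $1,569.15
Installment 3: opening $1,569.15; interest $50.21 → $1,619.36; payment $284.31; balance $1,335.05
Installment 4: opening $1,335.05; interest $42.72 → $1,377.77; payment $284.31; balance $1,093.46
Installment 5: opening $1,093.46; interest $34.99 → $1,128.45; payment $284.31; balance $844.14
Installment 6: opening $844.14; interest $27.01 → $871.15; payment $284.31; balance $586.84
Installment 7: opening $586.84; interest $18.78 → $605.62; payment $284.31; balance $321.31
Installment 8: opening $321.31; interest $10.28 → $331.59; payment $284.31; balance $47.28
Installment 9: opening $47.28; interest $1.51 → $48.79; payment $48.79; balance $0.00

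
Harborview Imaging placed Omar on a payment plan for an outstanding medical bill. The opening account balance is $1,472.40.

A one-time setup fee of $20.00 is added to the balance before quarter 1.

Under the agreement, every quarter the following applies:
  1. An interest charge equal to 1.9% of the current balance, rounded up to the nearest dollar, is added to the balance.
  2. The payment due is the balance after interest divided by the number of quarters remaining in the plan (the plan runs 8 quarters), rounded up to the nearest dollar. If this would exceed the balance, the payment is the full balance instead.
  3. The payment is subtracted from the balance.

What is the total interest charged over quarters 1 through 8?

Quarter 1: opening $1,492.40; interest $29.00 → $1,521.40; payment $191.00; balance $1,330.40
Quarter 2: opening $1,330.40; interest $26.00 → $1,356.40; payment $194.00; balance $1,162.40
Quarter 3: opening $1,162.40; interest $23.00 → $1,185.40; payment $198.00; balance $987.40
Quarter 4: opening $987.40; interest $19.00 → $1,006.40; payment $202.00; balance $804.40
Quarter 5: opening $804.40; interest $16.00 → $820.40; payment $206.00; balance $614.40
Quarter 6: opening $614.40; interest $12.00 → $626.40; payment $209.00; balance $417.40
Quarter 7: opening $417.40; interest $8.00 → $425.40; payment $213.00; balance $212.40
Quarter 8: opening $212.40; interest $5.00 → $217.40; payment $217.40; balance $0.00
Total interest: $29.00 + $26.00 + $23.00 + $19.00 + $16.00 + $12.00 + $8.00 + $5.00 = $138.00

$138.00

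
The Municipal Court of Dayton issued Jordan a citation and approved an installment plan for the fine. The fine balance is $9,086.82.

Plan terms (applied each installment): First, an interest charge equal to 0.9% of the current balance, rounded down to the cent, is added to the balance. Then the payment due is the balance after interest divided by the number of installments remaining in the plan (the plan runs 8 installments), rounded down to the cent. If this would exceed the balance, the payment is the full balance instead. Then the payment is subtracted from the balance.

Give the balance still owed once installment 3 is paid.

Installment 1: $9,086.82 +$81.78 interest = $9,168.60; pay $1,146.07 → $8,022.53
Installment 2: $8,022.53 +$72.20 interest = $8,094.73; pay $1,156.39 → $6,938.34
Installment 3: $6,938.34 +$62.44 interest = $7,000.78; pay $1,166.79 → $5,833.99

$5,833.99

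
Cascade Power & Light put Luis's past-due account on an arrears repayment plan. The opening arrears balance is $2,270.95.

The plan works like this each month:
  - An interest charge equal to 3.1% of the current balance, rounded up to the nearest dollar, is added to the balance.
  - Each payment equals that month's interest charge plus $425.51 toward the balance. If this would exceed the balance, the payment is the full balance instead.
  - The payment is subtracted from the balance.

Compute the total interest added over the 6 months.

Month 1: $2,270.95 +$71.00 interest = $2,341.95; pay $496.51 → $1,845.44
Month 2: $1,845.44 +$58.00 interest = $1,903.44; pay $483.51 → $1,419.93
Month 3: $1,419.93 +$45.00 interest = $1,464.93; pay $470.51 → $994.42
Month 4: $994.42 +$31.00 interest = $1,025.42; pay $456.51 → $568.91
Month 5: $568.91 +$18.00 interest = $586.91; pay $443.51 → $143.40
Month 6: $143.40 +$5.00 interest = $148.40; pay $148.40 → $0.00
Total interest: $71.00 + $58.00 + $45.00 + $31.00 + $18.00 + $5.00 = $228.00

$228.00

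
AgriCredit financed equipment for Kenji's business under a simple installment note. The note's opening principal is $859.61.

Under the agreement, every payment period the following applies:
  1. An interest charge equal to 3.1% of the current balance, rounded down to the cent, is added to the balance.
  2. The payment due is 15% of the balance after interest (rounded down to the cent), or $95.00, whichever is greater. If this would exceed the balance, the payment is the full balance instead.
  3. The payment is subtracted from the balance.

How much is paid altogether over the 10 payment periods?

$1,002.73

# | Opening | Interest | Payment | End bal
1 | $859.61 | $26.64 | $132.93 | $753.32
2 | $753.32 | $23.35 | $116.50 | $660.17
3 | $660.17 | $20.46 | $102.09 | $578.54
4 | $578.54 | $17.93 | $95.00 | $501.47
5 | $501.47 | $15.54 | $95.00 | $422.01
6 | $422.01 | $13.08 | $95.00 | $340.09
7 | $340.09 | $10.54 | $95.00 | $255.63
8 | $255.63 | $7.92 | $95.00 | $168.55
9 | $168.55 | $5.22 | $95.00 | $78.77
10 | $78.77 | $2.44 | $81.21 | $0.00
Total paid: $1,002.73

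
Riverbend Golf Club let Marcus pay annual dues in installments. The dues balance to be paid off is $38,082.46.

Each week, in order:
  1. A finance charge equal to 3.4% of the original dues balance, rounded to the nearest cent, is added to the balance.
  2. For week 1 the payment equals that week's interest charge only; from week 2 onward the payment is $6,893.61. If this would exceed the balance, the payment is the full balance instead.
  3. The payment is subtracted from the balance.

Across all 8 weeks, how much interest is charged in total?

$10,358.40

Week 1: opening $38,082.46; interest $1,294.80 → $39,377.26; payment $1,294.80; balance $38,082.46
Week 2: opening $38,082.46; interest $1,294.80 → $39,377.26; payment $6,893.61; balance $32,483.65
Week 3: opening $32,483.65; interest $1,294.80 → $33,778.45; payment $6,893.61; balance $26,884.84
Week 4: opening $26,884.84; interest $1,294.80 → $28,179.64; payment $6,893.61; balance $21,286.03
Week 5: opening $21,286.03; interest $1,294.80 → $22,580.83; payment $6,893.61; balance $15,687.22
Week 6: opening $15,687.22; interest $1,294.80 → $16,982.02; payment $6,893.61; balance $10,088.41
Week 7: opening $10,088.41; interest $1,294.80 → $11,383.21; payment $6,893.61; balance $4,489.60
Week 8: opening $4,489.60; interest $1,294.80 → $5,784.40; payment $5,784.40; balance $0.00
Total interest: $1,294.80 + $1,294.80 + $1,294.80 + $1,294.80 + $1,294.80 + $1,294.80 + $1,294.80 + $1,294.80 = $10,358.40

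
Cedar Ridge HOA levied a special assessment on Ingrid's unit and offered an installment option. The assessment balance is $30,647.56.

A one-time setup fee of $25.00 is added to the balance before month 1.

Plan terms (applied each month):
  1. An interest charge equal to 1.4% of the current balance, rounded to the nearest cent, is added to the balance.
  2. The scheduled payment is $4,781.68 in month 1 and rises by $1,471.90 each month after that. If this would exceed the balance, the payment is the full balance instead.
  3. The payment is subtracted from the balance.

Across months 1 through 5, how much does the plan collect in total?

$31,994.22

Month 1: $30,672.56 +$429.42 interest = $31,101.98; pay $4,781.68 → $26,320.30
Month 2: $26,320.30 +$368.48 interest = $26,688.78; pay $6,253.58 → $20,435.20
Month 3: $20,435.20 +$286.09 interest = $20,721.29; pay $7,725.48 → $12,995.81
Month 4: $12,995.81 +$181.94 interest = $13,177.75; pay $9,197.38 → $3,980.37
Month 5: $3,980.37 +$55.73 interest = $4,036.10; pay $4,036.10 → $0.00
Total paid: $31,994.22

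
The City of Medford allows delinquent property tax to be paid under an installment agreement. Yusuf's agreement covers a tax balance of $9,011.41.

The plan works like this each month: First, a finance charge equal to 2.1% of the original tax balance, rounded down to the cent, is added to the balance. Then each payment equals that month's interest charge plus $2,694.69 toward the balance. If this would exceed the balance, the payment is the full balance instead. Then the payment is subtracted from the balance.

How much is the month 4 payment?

$1,116.57

Month 1: opening $9,011.41; interest $189.23 → $9,200.64; payment $2,883.92; balance $6,316.72
Month 2: opening $6,316.72; interest $189.23 → $6,505.95; payment $2,883.92; balance $3,622.03
Month 3: opening $3,622.03; interest $189.23 → $3,811.26; payment $2,883.92; balance $927.34
Month 4: opening $927.34; interest $189.23 → $1,116.57; payment $1,116.57; balance $0.00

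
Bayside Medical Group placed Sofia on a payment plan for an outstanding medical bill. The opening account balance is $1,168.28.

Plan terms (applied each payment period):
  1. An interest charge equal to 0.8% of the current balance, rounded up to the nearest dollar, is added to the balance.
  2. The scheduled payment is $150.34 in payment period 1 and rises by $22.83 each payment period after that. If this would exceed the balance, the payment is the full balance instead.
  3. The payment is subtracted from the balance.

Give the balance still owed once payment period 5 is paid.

# | Opening | Interest | Payment | End bal
1 | $1,168.28 | $10.00 | $150.34 | $1,027.94
2 | $1,027.94 | $9.00 | $173.17 | $863.77
3 | $863.77 | $7.00 | $196.00 | $674.77
4 | $674.77 | $6.00 | $218.83 | $461.94
5 | $461.94 | $4.00 | $241.66 | $224.28

$224.28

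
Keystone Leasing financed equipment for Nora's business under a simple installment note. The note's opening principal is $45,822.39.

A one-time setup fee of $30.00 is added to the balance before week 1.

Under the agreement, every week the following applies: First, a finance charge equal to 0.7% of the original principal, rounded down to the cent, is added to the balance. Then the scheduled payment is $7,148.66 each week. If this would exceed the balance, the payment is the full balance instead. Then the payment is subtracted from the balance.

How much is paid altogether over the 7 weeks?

$48,097.64

# | Opening | Interest | Payment | End bal
1 | $45,852.39 | $320.75 | $7,148.66 | $39,024.48
2 | $39,024.48 | $320.75 | $7,148.66 | $32,196.57
3 | $32,196.57 | $320.75 | $7,148.66 | $25,368.66
4 | $25,368.66 | $320.75 | $7,148.66 | $18,540.75
5 | $18,540.75 | $320.75 | $7,148.66 | $11,712.84
6 | $11,712.84 | $320.75 | $7,148.66 | $4,884.93
7 | $4,884.93 | $320.75 | $5,205.68 | $0.00
Total paid: $48,097.64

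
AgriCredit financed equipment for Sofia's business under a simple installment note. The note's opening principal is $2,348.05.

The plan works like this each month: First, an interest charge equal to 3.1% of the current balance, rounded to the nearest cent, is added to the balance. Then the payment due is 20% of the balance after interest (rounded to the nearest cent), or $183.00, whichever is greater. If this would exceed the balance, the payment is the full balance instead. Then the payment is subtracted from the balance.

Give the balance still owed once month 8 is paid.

Month 1: opening $2,348.05; interest $72.79 → $2,420.84; payment $484.17; balance $1,936.67
Month 2: opening $1,936.67; interest $60.04 → $1,996.71; payment $399.34; balance $1,597.37
Month 3: opening $1,597.37; interest $49.52 → $1,646.89; payment $329.38; balance $1,317.51
Month 4: opening $1,317.51; interest $40.84 → $1,358.35; payment $271.67; balance $1,086.68
Month 5: opening $1,086.68; interest $33.69 → $1,120.37; payment $224.07; balance $896.30
Month 6: opening $896.30; interest $27.79 → $924.09; payment $184.82; balance $739.27
Month 7: opening $739.27; interest $22.92 → $762.19; payment $183.00; balance $579.19
Month 8: opening $579.19; interest $17.95 → $597.14; payment $183.00; balance $414.14

$414.14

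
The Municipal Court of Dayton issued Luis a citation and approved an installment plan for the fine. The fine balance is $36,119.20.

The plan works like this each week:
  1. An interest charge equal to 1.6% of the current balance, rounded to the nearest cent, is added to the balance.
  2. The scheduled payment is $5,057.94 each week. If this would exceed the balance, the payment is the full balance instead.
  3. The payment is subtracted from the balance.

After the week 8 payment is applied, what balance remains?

$0.00

Week 1: opening $36,119.20; interest $577.91 → $36,697.11; payment $5,057.94; balance $31,639.17
Week 2: opening $31,639.17; interest $506.23 → $32,145.40; payment $5,057.94; balance $27,087.46
Week 3: opening $27,087.46; interest $433.40 → $27,520.86; payment $5,057.94; balance $22,462.92
Week 4: opening $22,462.92; interest $359.41 → $22,822.33; payment $5,057.94; balance $17,764.39
Week 5: opening $17,764.39; interest $284.23 → $18,048.62; payment $5,057.94; balance $12,990.68
Week 6: opening $12,990.68; interest $207.85 → $13,198.53; payment $5,057.94; balance $8,140.59
Week 7: opening $8,140.59; interest $130.25 → $8,270.84; payment $5,057.94; balance $3,212.90
Week 8: opening $3,212.90; interest $51.41 → $3,264.31; payment $3,264.31; balance $0.00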